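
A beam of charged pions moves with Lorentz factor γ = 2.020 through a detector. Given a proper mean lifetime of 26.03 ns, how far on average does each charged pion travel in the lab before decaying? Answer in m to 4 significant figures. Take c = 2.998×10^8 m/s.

d ≈ 13.70 m

β = √(1 − 1/γ²) = √(1 − 1/2.020²) = 0.868865
Dilated lifetime: Δt = γτ₀ = 2.020 × 26.03 ns = 52.5806 ns
d = vΔt = 0.868865c × 52.5806 ns = 2.60486×10^8 m/s × 5.25806×10^-8 s = 13.70 m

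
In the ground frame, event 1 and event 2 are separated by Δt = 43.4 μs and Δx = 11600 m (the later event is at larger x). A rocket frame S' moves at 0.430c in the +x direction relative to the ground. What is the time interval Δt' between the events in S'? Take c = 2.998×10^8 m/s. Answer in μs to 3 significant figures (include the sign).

γ = 1/√(1 − 0.430²) = 1.1076
Δt' = γ(Δt − vΔx/c²) = 1.1076 × (43.4 μs − 0.430×11600 m / (2.998×10^8 m/s))
= 1.1076 × (26.762 μs) = 29.6 μs

Δt' ≈ 29.6 μs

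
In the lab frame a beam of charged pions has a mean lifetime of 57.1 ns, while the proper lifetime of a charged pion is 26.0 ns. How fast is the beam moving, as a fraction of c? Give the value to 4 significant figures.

γ = Δt/τ₀ = 57.1/26.0 = 2.19615
β = √(1 − 1/γ²) = √(1 − 1/2.19615²) = 0.8903

β ≈ 0.8903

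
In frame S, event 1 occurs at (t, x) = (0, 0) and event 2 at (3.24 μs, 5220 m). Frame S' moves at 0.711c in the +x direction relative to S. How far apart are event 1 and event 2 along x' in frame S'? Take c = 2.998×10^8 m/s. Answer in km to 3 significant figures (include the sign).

Δx' ≈ 6.44 km

γ = 1/√(1 − 0.711²) = 1.4221
Δx' = γ(Δx − vΔt) = 1.4221 × (5220 m − 0.711×(2.998×10^8 m/s)×3.24×10^-6 s)
= 1.4221 × (4529.4 m) = 6.44 km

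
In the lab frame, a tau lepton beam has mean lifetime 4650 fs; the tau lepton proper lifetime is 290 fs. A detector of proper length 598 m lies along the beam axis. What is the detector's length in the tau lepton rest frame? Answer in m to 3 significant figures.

L ≈ 37.3 m

Time dilation ⇒ γ = Δt/τ₀ = 4650/290 = 16.034
Length contraction: L = L₀/γ = 598/16.034 = 37.3 m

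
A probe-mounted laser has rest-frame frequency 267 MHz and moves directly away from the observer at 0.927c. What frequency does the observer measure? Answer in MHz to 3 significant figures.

f_obs ≈ 52.0 MHz

Relativistic Doppler: f_obs = f_src √((1−β)/(1+β))
= 267 × √(0.073000/1.9270) = 267 × 0.19463 = 52.0 MHz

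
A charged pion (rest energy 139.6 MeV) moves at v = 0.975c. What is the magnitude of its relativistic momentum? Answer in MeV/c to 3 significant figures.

p ≈ 613 MeV/c

γ = 1/√(1 − 0.975²) = 4.5004
p = γβm₀c = 4.5004 × 0.975 × 139.6 MeV/c = 613 MeV/c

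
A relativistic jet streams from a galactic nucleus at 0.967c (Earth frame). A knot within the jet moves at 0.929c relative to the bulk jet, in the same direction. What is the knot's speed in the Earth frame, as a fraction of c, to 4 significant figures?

Relativistic velocity addition: u = (u' + v)/(1 + u'v/c²)
= (0.929 + 0.967)/(1 + 0.929×0.967) = 1.896/1.89834 = 0.9988

u ≈ 0.9988c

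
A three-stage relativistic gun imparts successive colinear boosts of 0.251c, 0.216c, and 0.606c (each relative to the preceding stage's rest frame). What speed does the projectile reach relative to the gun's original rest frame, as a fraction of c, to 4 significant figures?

Compose boost 2: (0.216 + 0.251)/(1 + 0.216×0.251) = 0.4670/1.05422 = 0.442983
Compose boost 3: (0.606 + 0.442983)/(1 + 0.606×0.442983) = 1.04898/1.26845 = 0.8270

u ≈ 0.8270c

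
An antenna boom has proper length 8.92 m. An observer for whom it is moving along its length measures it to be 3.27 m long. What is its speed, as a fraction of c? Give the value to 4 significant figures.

γ = L₀/L = 8.92/3.27 = 2.72783
β = √(1 − 1/γ²) = 0.9304

β ≈ 0.9304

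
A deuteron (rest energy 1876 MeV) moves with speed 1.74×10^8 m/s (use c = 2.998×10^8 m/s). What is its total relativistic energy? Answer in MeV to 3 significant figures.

E ≈ 2300 MeV

β = v/c = 1.74×10^8 / 2.998×10^8 = 0.58039
γ = 1/√(1 − 0.58039²) = 1.2280
E = γm₀c² = 1.2280 × 1876 MeV = 2300 MeV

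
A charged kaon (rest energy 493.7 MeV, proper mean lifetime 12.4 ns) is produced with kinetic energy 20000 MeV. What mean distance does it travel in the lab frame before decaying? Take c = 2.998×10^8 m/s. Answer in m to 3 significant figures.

γ = 1 + K/(m₀c²) = 1 + 20000/493.7 = 41.510
β = √(1 − 1/γ²) = 0.99971
Dilated lifetime: γτ₀ = 41.510 × 12.4 ns = 514.73 ns
d = βc·γτ₀ = 0.99971 × (2.998×10^8 m/s) × 5.1473×10^-7 s = 154 m

d ≈ 154 m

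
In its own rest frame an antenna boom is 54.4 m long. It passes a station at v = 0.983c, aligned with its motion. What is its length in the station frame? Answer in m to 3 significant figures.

L ≈ 9.99 m

γ = 1/√(1 − 0.983²) = 5.4465
Length contraction: L = L₀/γ = 54.4/5.4465 = 9.99 m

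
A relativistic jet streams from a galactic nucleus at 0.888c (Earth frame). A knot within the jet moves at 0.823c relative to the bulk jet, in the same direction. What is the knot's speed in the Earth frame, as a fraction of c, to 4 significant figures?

Relativistic velocity addition: u = (u' + v)/(1 + u'v/c²)
= (0.823 + 0.888)/(1 + 0.823×0.888) = 1.711/1.73082 = 0.9885

u ≈ 0.9885c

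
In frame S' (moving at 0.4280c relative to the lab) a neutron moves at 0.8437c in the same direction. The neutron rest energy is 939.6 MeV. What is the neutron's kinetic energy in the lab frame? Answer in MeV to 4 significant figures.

K ≈ 1696 MeV

u_lab = (0.8437 + 0.4280)/(1 + 0.8437×0.4280) = 0.9343154
γ = 1/√(1 − 0.9343154²) = 2.80546
K = (γ − 1)m₀c² = (2.80546 − 1) × 939.6 = 1.80546 × 939.6 = 1696 MeV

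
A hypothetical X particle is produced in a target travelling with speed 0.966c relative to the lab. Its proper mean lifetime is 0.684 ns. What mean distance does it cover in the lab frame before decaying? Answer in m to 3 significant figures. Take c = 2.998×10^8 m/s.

d ≈ 0.766 m

γ = 1/√(1 − 0.966²) = 3.8678
Dilated lifetime: Δt = γτ₀ = 3.8678 × 0.684 ns = 2.6456 ns
d = vΔt = 0.966c × 2.6456 ns = 2.8961×10^8 m/s × 2.6456×10^-9 s = 0.766 m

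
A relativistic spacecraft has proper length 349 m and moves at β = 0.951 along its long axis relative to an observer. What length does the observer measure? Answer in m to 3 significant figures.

γ = 1/√(1 − 0.951²) = 3.2342
Length contraction: L = L₀/γ = 349/3.2342 = 108 m

L ≈ 108 m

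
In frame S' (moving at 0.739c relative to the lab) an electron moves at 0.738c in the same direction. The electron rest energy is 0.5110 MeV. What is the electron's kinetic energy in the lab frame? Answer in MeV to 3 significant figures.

K ≈ 1.23 MeV

u_lab = (0.738 + 0.739)/(1 + 0.738×0.739) = 0.955751
γ = 1/√(1 − 0.955751²) = 3.3993
K = (γ − 1)m₀c² = (3.3993 − 1) × 0.5110 = 2.3993 × 0.5110 = 1.23 MeV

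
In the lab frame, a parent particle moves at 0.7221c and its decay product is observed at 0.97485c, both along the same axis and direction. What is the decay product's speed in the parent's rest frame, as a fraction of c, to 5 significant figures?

u' ≈ 0.85371c

Inverse velocity addition: u' = (u − v)/(1 − uv/c²)
= (0.97485 − 0.7221)/(1 − 0.97485×0.7221) = 0.25275/0.2960608 = 0.85371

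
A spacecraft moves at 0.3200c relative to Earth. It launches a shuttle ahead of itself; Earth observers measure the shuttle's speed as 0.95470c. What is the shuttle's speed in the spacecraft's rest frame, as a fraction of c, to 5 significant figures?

u' ≈ 0.91390c

Inverse velocity addition: u' = (u − v)/(1 − uv/c²)
= (0.95470 − 0.3200)/(1 − 0.95470×0.3200) = 0.63470/0.6944960 = 0.91390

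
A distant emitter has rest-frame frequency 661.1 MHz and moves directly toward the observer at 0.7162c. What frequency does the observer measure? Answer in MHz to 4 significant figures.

Relativistic Doppler: f_obs = f_src √((1+β)/(1−β))
= 661.1 × √(1.71620/0.283800) = 661.1 × 2.45911 = 1626 MHz

f_obs ≈ 1626 MHz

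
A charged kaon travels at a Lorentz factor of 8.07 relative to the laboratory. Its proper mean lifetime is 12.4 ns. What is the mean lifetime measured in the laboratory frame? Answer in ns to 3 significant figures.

Δt ≈ 100 ns

γ = 8.07 (given)
Time dilation: Δt = γτ₀ = 8.07 × 12.4 ns = 100 ns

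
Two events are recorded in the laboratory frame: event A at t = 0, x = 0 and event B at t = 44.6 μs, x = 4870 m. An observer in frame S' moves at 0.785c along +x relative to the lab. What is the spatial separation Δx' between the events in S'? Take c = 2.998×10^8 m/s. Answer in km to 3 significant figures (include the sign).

γ = 1/√(1 − 0.785²) = 1.6142
Δx' = γ(Δx − vΔt) = 1.6142 × (4870 m − 0.785×(2.998×10^8 m/s)×44.6×10^-6 s)
= 1.6142 × (-5626.3 m) = -9.08 km

Δx' ≈ -9.08 km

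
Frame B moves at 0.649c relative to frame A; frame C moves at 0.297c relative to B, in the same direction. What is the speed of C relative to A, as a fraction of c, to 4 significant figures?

u ≈ 0.7931c

Compose boost 2: (0.297 + 0.649)/(1 + 0.297×0.649) = 0.9460/1.19275 = 0.7931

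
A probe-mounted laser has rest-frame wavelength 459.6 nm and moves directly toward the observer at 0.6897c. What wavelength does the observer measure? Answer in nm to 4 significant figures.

Relativistic Doppler: λ_obs = λ_src √((1−β)/(1+β))
= 459.6 × √(0.310300/1.68970) = 459.6 × 0.428535 = 197.0 nm

λ_obs ≈ 197.0 nm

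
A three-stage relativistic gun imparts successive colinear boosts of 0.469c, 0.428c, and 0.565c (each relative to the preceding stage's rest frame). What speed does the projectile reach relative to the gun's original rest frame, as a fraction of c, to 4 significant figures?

u ≈ 0.9226c

Compose boost 2: (0.428 + 0.469)/(1 + 0.428×0.469) = 0.8970/1.20073 = 0.747044
Compose boost 3: (0.565 + 0.747044)/(1 + 0.565×0.747044) = 1.31204/1.42208 = 0.9226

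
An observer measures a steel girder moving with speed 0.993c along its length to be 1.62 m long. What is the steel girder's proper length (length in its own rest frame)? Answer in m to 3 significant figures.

L₀ ≈ 13.7 m

γ = 1/√(1 − 0.993²) = 8.4664
L₀ = γL = 8.4664 × 1.62 = 13.7 m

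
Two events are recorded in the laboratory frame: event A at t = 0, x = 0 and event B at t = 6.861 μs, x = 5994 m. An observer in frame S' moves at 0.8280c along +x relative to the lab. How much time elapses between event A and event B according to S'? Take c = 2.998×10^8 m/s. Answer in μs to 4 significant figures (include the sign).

γ = 1/√(1 − 0.8280²) = 1.78340
Δt' = γ(Δt − vΔx/c²) = 1.78340 × (6.861 μs − 0.8280×5994 m / (2.998×10^8 m/s))
= 1.78340 × (-9.69348 μs) = -17.29 μs

Δt' ≈ -17.29 μs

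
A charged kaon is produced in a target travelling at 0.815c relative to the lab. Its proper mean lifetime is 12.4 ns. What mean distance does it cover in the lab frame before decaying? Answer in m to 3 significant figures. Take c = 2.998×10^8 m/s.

d ≈ 5.23 m

γ = 1/√(1 − 0.815²) = 1.7257
Dilated lifetime: Δt = γτ₀ = 1.7257 × 12.4 ns = 21.399 ns
d = vΔt = 0.815c × 21.399 ns = 2.4434×10^8 m/s × 2.1399×10^-8 s = 5.23 m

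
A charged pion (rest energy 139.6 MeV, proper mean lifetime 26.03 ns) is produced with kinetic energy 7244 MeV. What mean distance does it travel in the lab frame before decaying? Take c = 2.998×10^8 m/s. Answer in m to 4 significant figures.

γ = 1 + K/(m₀c²) = 1 + 7244/139.6 = 52.8911
β = √(1 − 1/γ²) = 0.999821
Dilated lifetime: γτ₀ = 52.8911 × 26.03 ns = 1376.76 ns
d = βc·γτ₀ = 0.999821 × (2.998×10^8 m/s) × 1.37676×10^-6 s = 412.7 m

d ≈ 412.7 m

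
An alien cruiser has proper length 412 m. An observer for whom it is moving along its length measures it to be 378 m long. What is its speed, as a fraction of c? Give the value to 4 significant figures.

β ≈ 0.3978

γ = L₀/L = 412/378 = 1.08995
β = √(1 − 1/γ²) = 0.3978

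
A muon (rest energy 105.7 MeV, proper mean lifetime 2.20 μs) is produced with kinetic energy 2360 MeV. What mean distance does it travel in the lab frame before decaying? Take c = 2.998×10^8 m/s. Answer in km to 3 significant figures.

γ = 1 + K/(m₀c²) = 1 + 2360/105.7 = 23.327
β = √(1 − 1/γ²) = 0.99908
Dilated lifetime: γτ₀ = 23.327 × 2.20 μs = 51.320 μs
d = βc·γτ₀ = 0.99908 × (2.998×10^8 m/s) × 5.1320×10^-5 s = 15.4 km

d ≈ 15.4 km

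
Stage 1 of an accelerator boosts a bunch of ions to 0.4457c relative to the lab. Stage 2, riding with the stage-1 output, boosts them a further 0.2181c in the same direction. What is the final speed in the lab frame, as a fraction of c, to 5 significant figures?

u ≈ 0.60499c

Compose boost 2: (0.2181 + 0.4457)/(1 + 0.2181×0.4457) = 0.66380/1.097207 = 0.60499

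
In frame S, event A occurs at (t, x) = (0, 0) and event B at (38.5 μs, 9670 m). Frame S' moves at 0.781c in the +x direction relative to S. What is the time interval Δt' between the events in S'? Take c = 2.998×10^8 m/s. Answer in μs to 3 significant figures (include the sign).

Δt' ≈ 21.3 μs

γ = 1/√(1 − 0.781²) = 1.6012
Δt' = γ(Δt − vΔx/c²) = 1.6012 × (38.5 μs − 0.781×9670 m / (2.998×10^8 m/s))
= 1.6012 × (13.309 μs) = 21.3 μs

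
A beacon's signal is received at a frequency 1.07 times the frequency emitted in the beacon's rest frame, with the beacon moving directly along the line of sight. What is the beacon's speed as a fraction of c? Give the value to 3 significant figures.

f_obs/f_src = √((1+β)/(1−β)) = 1.07  ⇒  (1+β)/(1−β) = 1.1449
β = |1 − D²|/(1 + D²) = |1 − 1.1449|/(1 + 1.1449) = 0.0676

β ≈ 0.0676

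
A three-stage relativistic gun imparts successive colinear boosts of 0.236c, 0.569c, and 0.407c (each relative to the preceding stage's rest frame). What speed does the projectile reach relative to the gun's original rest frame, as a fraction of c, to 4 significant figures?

u ≈ 0.8664c

Compose boost 2: (0.569 + 0.236)/(1 + 0.569×0.236) = 0.8050/1.13428 = 0.709699
Compose boost 3: (0.407 + 0.709699)/(1 + 0.407×0.709699) = 1.11670/1.28885 = 0.8664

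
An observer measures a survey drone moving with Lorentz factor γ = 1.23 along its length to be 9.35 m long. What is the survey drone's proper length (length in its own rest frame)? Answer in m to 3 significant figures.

L₀ ≈ 11.5 m

γ = 1.23 (given)
L₀ = γL = 1.23 × 9.35 = 11.5 m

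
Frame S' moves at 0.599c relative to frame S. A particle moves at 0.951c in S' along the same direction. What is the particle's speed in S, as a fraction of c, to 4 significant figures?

u ≈ 0.9875c

Relativistic velocity addition: u = (u' + v)/(1 + u'v/c²)
= (0.951 + 0.599)/(1 + 0.951×0.599) = 1.550/1.56965 = 0.9875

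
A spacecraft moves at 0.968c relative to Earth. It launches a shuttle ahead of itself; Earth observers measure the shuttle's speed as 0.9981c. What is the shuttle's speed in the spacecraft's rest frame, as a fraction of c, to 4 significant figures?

Inverse velocity addition: u' = (u − v)/(1 − uv/c²)
= (0.9981 − 0.968)/(1 − 0.9981×0.968) = 0.03010/0.0338392 = 0.8895

u' ≈ 0.8895c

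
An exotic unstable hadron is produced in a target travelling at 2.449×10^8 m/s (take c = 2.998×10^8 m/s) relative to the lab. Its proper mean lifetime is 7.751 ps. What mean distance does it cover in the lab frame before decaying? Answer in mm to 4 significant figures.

β = v/c = 2.449×10^8 / 2.998×10^8 = 0.816878
γ = 1/√(1 − 0.816878²) = 1.73367
Dilated lifetime: Δt = γτ₀ = 1.73367 × 7.751 ps = 13.4377 ps
d = vΔt = 0.816878c × 13.4377 ps = 2.44900×10^8 m/s × 1.34377×10^-11 s = 3.291 mm

d ≈ 3.291 mm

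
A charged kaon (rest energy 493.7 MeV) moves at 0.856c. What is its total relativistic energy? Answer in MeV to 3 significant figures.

γ = 1/√(1 − 0.856²) = 1.9343
E = γm₀c² = 1.9343 × 493.7 MeV = 955 MeV

E ≈ 955 MeV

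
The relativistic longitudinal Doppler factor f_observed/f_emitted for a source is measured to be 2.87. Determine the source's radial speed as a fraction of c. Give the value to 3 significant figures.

f_obs/f_src = √((1+β)/(1−β)) = 2.87  ⇒  (1+β)/(1−β) = 8.2369
β = |1 − D²|/(1 + D²) = |1 − 8.2369|/(1 + 8.2369) = 0.783

β ≈ 0.783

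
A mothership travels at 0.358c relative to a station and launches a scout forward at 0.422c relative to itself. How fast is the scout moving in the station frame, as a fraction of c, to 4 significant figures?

u ≈ 0.6776c

Compose boost 2: (0.422 + 0.358)/(1 + 0.422×0.358) = 0.7800/1.15108 = 0.6776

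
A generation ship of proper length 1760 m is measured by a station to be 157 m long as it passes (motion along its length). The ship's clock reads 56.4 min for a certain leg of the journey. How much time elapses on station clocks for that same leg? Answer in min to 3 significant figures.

Length contraction ⇒ γ = L₀/L = 1760/157 = 11.210
Time dilation: Δt = γτ₀ = 11.210 × 56.4 min = 632 min

Δt ≈ 632 min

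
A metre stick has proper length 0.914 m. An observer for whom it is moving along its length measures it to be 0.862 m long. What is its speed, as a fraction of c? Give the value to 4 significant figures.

β ≈ 0.3325

γ = L₀/L = 0.914/0.862 = 1.06032
β = √(1 − 1/γ²) = 0.3325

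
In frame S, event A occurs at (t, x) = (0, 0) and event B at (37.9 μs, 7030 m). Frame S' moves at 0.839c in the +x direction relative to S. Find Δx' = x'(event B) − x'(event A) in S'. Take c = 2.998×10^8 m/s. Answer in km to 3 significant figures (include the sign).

γ = 1/√(1 − 0.839²) = 1.8378
Δx' = γ(Δx − vΔt) = 1.8378 × (7030 m − 0.839×(2.998×10^8 m/s)×37.9×10^-6 s)
= 1.8378 × (-2503.1 m) = -4.60 km

Δx' ≈ -4.60 km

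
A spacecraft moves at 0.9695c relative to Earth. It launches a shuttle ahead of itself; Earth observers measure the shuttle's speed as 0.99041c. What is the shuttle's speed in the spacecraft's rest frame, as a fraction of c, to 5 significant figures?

u' ≈ 0.52541c

Inverse velocity addition: u' = (u − v)/(1 − uv/c²)
= (0.99041 − 0.9695)/(1 − 0.99041×0.9695) = 0.020910/0.03979751 = 0.52541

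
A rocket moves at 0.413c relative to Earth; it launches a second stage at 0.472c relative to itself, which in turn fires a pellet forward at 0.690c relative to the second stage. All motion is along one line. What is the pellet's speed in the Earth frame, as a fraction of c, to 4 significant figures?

u ≈ 0.9468c

Compose boost 2: (0.472 + 0.413)/(1 + 0.472×0.413) = 0.8850/1.19494 = 0.740625
Compose boost 3: (0.690 + 0.740625)/(1 + 0.690×0.740625) = 1.43063/1.51103 = 0.9468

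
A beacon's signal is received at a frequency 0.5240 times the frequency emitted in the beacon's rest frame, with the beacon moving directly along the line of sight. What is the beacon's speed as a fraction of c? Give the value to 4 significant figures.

β ≈ 0.5691

f_obs/f_src = √((1−β)/(1+β)) = 0.5240  ⇒  (1−β)/(1+β) = 0.274576
β = |1 − D²|/(1 + D²) = |1 − 0.274576|/(1 + 0.274576) = 0.5691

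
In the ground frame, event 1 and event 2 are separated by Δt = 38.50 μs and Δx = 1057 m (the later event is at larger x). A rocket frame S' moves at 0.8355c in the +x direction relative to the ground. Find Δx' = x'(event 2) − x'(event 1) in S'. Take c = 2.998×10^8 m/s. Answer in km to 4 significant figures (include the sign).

γ = 1/√(1 − 0.8355²) = 1.81987
Δx' = γ(Δx − vΔt) = 1.81987 × (1057 m − 0.8355×(2.998×10^8 m/s)×38.50×10^-6 s)
= 1.81987 × (-8586.59 m) = -15.63 km

Δx' ≈ -15.63 km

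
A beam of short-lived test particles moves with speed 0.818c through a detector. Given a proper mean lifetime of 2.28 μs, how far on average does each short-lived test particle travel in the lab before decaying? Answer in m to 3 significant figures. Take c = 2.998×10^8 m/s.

γ = 1/√(1 − 0.818²) = 1.7385
Dilated lifetime: Δt = γτ₀ = 1.7385 × 2.28 μs = 3.9637 μs
d = vΔt = 0.818c × 3.9637 μs = 2.4524×10^8 m/s × 3.9637×10^-6 s = 972 m

d ≈ 972 m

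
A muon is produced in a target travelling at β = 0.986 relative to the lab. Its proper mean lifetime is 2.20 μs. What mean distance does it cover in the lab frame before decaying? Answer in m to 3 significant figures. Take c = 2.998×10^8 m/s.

γ = 1/√(1 − 0.986²) = 5.9972
Dilated lifetime: Δt = γτ₀ = 5.9972 × 2.20 μs = 13.194 μs
d = vΔt = 0.986c × 13.194 μs = 2.9560×10^8 m/s × 1.3194×10^-5 s = 3900 m

d ≈ 3900 m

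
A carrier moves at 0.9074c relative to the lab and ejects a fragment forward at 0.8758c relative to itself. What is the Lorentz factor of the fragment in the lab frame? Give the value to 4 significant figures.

u_lab = (0.8758 + 0.9074)/(1 + 0.8758×0.9074) = 1.7832/1.794701 = 0.9935917
γ = 1/√(1 − 0.9935917²) = 8.847

γ ≈ 8.847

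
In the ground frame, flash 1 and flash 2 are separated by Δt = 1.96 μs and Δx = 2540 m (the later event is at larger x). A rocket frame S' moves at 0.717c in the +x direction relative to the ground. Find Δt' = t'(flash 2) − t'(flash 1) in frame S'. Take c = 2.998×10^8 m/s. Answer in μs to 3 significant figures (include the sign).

Δt' ≈ -5.90 μs

γ = 1/√(1 − 0.717²) = 1.4346
Δt' = γ(Δt − vΔx/c²) = 1.4346 × (1.96 μs − 0.717×2540 m / (2.998×10^8 m/s))
= 1.4346 × (-4.1146 μs) = -5.90 μs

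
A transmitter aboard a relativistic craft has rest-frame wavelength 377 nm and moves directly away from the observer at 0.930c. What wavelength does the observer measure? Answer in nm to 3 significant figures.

Relativistic Doppler: λ_obs = λ_src √((1+β)/(1−β))
= 377 × √(1.9300/0.070000) = 377 × 5.2509 = 1980 nm

λ_obs ≈ 1980 nm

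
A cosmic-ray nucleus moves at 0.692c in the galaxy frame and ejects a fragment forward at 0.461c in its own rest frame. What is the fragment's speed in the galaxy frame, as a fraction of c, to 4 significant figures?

u ≈ 0.8741c

Compose boost 2: (0.461 + 0.692)/(1 + 0.461×0.692) = 1.153/1.31901 = 0.8741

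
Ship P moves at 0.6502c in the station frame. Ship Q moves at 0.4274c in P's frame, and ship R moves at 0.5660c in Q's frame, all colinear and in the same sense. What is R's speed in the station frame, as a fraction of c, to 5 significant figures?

Compose boost 2: (0.4274 + 0.6502)/(1 + 0.4274×0.6502) = 1.0776/1.277895 = 0.8432615
Compose boost 3: (0.5660 + 0.8432615)/(1 + 0.5660×0.8432615) = 1.409261/1.477286 = 0.95395

u ≈ 0.95395c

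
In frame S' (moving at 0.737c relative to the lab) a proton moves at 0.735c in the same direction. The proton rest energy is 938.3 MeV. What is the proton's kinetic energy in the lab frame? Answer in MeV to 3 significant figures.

K ≈ 2220 MeV

u_lab = (0.735 + 0.737)/(1 + 0.735×0.737) = 0.954793
γ = 1/√(1 − 0.954793²) = 3.3639
K = (γ − 1)m₀c² = (3.3639 − 1) × 938.3 = 2.3639 × 938.3 = 2220 MeV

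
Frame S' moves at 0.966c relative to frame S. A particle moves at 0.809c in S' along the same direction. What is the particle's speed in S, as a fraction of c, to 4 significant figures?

Relativistic velocity addition: u = (u' + v)/(1 + u'v/c²)
= (0.809 + 0.966)/(1 + 0.809×0.966) = 1.775/1.78149 = 0.9964

u ≈ 0.9964c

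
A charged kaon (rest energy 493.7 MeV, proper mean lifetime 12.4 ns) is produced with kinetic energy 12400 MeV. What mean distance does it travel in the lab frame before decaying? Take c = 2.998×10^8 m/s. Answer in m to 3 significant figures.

γ = 1 + K/(m₀c²) = 1 + 12400/493.7 = 26.116
β = √(1 − 1/γ²) = 0.99927
Dilated lifetime: γτ₀ = 26.116 × 12.4 ns = 323.84 ns
d = βc·γτ₀ = 0.99927 × (2.998×10^8 m/s) × 3.2384×10^-7 s = 97.0 m

d ≈ 97.0 m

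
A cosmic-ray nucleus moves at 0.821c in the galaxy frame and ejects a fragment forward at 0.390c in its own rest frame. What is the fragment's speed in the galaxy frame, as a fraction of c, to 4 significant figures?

Compose boost 2: (0.390 + 0.821)/(1 + 0.390×0.821) = 1.211/1.32019 = 0.9173

u ≈ 0.9173c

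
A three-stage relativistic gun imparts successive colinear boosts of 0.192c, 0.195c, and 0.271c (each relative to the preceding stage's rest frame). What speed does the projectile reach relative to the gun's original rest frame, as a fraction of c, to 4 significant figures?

u ≈ 0.5849c

Compose boost 2: (0.195 + 0.192)/(1 + 0.195×0.192) = 0.3870/1.03744 = 0.373034
Compose boost 3: (0.271 + 0.373034)/(1 + 0.271×0.373034) = 0.644034/1.10109 = 0.5849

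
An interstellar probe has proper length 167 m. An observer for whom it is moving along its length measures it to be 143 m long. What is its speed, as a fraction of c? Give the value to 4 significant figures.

β ≈ 0.5165

γ = L₀/L = 167/143 = 1.16783
β = √(1 − 1/γ²) = 0.5165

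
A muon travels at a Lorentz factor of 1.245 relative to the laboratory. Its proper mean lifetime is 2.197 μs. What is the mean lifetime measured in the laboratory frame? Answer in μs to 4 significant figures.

γ = 1.245 (given)
Time dilation: Δt = γτ₀ = 1.245 × 2.197 μs = 2.735 μs

Δt ≈ 2.735 μs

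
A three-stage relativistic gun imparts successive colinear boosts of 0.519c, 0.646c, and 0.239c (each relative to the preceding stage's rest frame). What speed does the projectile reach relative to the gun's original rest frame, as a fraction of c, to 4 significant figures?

u ≈ 0.9197c

Compose boost 2: (0.646 + 0.519)/(1 + 0.646×0.519) = 1.165/1.33527 = 0.872480
Compose boost 3: (0.239 + 0.872480)/(1 + 0.239×0.872480) = 1.11148/1.20852 = 0.9197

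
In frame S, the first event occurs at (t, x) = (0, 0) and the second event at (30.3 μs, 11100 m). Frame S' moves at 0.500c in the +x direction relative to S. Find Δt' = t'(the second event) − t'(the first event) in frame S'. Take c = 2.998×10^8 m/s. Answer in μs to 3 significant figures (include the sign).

γ = 1/√(1 − 0.500²) = 1.1547
Δt' = γ(Δt − vΔx/c²) = 1.1547 × (30.3 μs − 0.500×11100 m / (2.998×10^8 m/s))
= 1.1547 × (11.788 μs) = 13.6 μs

Δt' ≈ 13.6 μs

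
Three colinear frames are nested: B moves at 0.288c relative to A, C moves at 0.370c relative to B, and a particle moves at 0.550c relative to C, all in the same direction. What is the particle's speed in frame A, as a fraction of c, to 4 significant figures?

Compose boost 2: (0.370 + 0.288)/(1 + 0.370×0.288) = 0.6580/1.10656 = 0.594636
Compose boost 3: (0.550 + 0.594636)/(1 + 0.550×0.594636) = 1.14464/1.32705 = 0.8625

u ≈ 0.8625c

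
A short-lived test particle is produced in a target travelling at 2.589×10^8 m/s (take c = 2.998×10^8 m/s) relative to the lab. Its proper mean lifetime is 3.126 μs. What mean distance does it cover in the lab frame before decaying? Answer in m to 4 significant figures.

d ≈ 1605 m

β = v/c = 2.589×10^8 / 2.998×10^8 = 0.863576
γ = 1/√(1 − 0.863576²) = 1.98326
Dilated lifetime: Δt = γτ₀ = 1.98326 × 3.126 μs = 6.19968 μs
d = vΔt = 0.863576c × 6.19968 μs = 2.58900×10^8 m/s × 6.19968×10^-6 s = 1605 m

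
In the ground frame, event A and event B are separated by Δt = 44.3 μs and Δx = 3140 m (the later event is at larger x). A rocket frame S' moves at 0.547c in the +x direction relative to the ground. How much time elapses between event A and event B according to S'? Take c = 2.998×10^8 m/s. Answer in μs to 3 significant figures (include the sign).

γ = 1/√(1 − 0.547²) = 1.1946
Δt' = γ(Δt − vΔx/c²) = 1.1946 × (44.3 μs − 0.547×3140 m / (2.998×10^8 m/s))
= 1.1946 × (38.571 μs) = 46.1 μs

Δt' ≈ 46.1 μs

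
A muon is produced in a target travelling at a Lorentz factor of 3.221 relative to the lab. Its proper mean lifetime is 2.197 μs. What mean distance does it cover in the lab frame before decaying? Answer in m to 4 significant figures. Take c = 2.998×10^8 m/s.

d ≈ 2017 m

β = √(1 − 1/γ²) = √(1 − 1/3.221²) = 0.950586
Dilated lifetime: Δt = γτ₀ = 3.221 × 2.197 μs = 7.07654 μs
d = vΔt = 0.950586c × 7.07654 μs = 2.84986×10^8 m/s × 7.07654×10^-6 s = 2017 m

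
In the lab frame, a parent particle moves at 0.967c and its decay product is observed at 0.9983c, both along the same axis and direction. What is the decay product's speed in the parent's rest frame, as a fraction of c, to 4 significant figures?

Inverse velocity addition: u' = (u − v)/(1 − uv/c²)
= (0.9983 − 0.967)/(1 − 0.9983×0.967) = 0.03130/0.0346439 = 0.9035

u' ≈ 0.9035c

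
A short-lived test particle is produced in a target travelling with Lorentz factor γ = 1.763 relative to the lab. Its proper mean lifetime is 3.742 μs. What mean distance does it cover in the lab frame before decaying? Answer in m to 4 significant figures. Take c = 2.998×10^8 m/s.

β = √(1 − 1/γ²) = √(1 − 1/1.763²) = 0.823570
Dilated lifetime: Δt = γτ₀ = 1.763 × 3.742 μs = 6.59715 μs
d = vΔt = 0.823570c × 6.59715 μs = 2.46906×10^8 m/s × 6.59715×10^-6 s = 1629 m

d ≈ 1629 m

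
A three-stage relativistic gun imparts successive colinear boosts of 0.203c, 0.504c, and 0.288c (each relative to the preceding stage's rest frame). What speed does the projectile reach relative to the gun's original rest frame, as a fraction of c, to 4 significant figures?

u ≈ 0.7845c

Compose boost 2: (0.504 + 0.203)/(1 + 0.504×0.203) = 0.7070/1.10231 = 0.641379
Compose boost 3: (0.288 + 0.641379)/(1 + 0.288×0.641379) = 0.929379/1.18472 = 0.7845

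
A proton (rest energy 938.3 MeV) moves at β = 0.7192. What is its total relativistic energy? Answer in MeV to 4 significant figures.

γ = 1/√(1 − 0.7192²) = 1.43926
E = γm₀c² = 1.43926 × 938.3 MeV = 1350 MeV

E ≈ 1350 MeV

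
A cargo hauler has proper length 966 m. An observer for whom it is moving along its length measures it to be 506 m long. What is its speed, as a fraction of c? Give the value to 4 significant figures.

γ = L₀/L = 966/506 = 1.90909
β = √(1 − 1/γ²) = 0.8518

β ≈ 0.8518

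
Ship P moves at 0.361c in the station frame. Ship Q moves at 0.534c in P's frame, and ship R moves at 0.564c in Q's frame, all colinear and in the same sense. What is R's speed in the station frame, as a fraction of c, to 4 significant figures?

Compose boost 2: (0.534 + 0.361)/(1 + 0.534×0.361) = 0.8950/1.19277 = 0.750352
Compose boost 3: (0.564 + 0.750352)/(1 + 0.564×0.750352) = 1.31435/1.42320 = 0.9235

u ≈ 0.9235c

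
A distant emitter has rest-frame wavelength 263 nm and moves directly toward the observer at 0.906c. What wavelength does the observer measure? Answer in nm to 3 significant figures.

Relativistic Doppler: λ_obs = λ_src √((1−β)/(1+β))
= 263 × √(0.094000/1.9060) = 263 × 0.22208 = 58.4 nm

λ_obs ≈ 58.4 nm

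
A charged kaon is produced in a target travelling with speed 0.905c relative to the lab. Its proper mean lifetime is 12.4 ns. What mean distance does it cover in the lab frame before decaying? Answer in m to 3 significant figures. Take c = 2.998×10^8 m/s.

d ≈ 7.91 m

γ = 1/√(1 − 0.905²) = 2.3507
Dilated lifetime: Δt = γτ₀ = 2.3507 × 12.4 ns = 29.148 ns
d = vΔt = 0.905c × 29.148 ns = 2.7132×10^8 m/s × 2.9148×10^-8 s = 7.91 m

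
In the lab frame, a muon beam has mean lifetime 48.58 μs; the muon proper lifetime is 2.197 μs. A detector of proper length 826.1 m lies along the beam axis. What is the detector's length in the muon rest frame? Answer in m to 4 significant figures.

L ≈ 37.36 m

Time dilation ⇒ γ = Δt/τ₀ = 48.58/2.197 = 22.1120
Length contraction: L = L₀/γ = 826.1/22.1120 = 37.36 m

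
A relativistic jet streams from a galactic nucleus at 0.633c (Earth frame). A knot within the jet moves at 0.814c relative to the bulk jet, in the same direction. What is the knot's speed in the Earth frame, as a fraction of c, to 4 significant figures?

u ≈ 0.9550c

Relativistic velocity addition: u = (u' + v)/(1 + u'v/c²)
= (0.814 + 0.633)/(1 + 0.814×0.633) = 1.447/1.51526 = 0.9550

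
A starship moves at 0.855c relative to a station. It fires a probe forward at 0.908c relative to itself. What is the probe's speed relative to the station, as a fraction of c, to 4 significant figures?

u ≈ 0.9925c

Relativistic velocity addition: u = (u' + v)/(1 + u'v/c²)
= (0.908 + 0.855)/(1 + 0.908×0.855) = 1.763/1.77634 = 0.9925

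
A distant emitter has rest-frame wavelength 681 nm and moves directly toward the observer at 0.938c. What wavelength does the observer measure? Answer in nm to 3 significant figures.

Relativistic Doppler: λ_obs = λ_src √((1−β)/(1+β))
= 681 × √(0.062000/1.9380) = 681 × 0.17886 = 122 nm

λ_obs ≈ 122 nm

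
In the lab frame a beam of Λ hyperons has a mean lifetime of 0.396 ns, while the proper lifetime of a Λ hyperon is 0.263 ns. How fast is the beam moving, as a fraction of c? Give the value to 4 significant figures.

β ≈ 0.7476

γ = Δt/τ₀ = 0.396/0.263 = 1.50570
β = √(1 − 1/γ²) = √(1 − 1/1.50570²) = 0.7476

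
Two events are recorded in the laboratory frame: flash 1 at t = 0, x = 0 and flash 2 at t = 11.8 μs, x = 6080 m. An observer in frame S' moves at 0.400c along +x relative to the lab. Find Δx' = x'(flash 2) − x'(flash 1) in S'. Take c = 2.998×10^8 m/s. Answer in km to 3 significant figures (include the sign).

γ = 1/√(1 − 0.400²) = 1.0911
Δx' = γ(Δx − vΔt) = 1.0911 × (6080 m − 0.400×(2.998×10^8 m/s)×11.8×10^-6 s)
= 1.0911 × (4664.9 m) = 5.09 km

Δx' ≈ 5.09 km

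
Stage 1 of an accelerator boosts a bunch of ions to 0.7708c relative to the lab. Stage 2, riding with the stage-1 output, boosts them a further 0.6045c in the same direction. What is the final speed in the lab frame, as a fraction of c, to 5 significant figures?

u ≈ 0.93816c

Compose boost 2: (0.6045 + 0.7708)/(1 + 0.6045×0.7708) = 1.3753/1.465949 = 0.93816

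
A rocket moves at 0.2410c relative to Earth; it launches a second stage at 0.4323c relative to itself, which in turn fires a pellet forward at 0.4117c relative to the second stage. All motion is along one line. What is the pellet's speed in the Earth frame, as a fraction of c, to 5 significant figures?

u ≈ 0.81650c

Compose boost 2: (0.4323 + 0.2410)/(1 + 0.4323×0.2410) = 0.67330/1.104184 = 0.6097714
Compose boost 3: (0.4117 + 0.6097714)/(1 + 0.4117×0.6097714) = 1.021471/1.251043 = 0.81650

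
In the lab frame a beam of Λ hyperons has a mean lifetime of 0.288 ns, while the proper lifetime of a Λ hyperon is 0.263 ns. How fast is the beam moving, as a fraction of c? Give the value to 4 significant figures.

γ = Δt/τ₀ = 0.288/0.263 = 1.09506
β = √(1 − 1/γ²) = √(1 − 1/1.09506²) = 0.4075

β ≈ 0.4075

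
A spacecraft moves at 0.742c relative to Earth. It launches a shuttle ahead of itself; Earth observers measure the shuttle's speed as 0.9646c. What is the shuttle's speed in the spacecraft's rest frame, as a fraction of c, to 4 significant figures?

Inverse velocity addition: u' = (u − v)/(1 − uv/c²)
= (0.9646 − 0.742)/(1 − 0.9646×0.742) = 0.2226/0.284267 = 0.7831

u' ≈ 0.7831c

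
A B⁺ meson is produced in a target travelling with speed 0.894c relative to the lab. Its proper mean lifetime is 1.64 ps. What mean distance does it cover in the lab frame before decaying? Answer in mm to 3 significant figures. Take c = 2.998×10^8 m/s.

d ≈ 0.981 mm

γ = 1/√(1 − 0.894²) = 2.2318
Dilated lifetime: Δt = γτ₀ = 2.2318 × 1.64 ps = 3.6602 ps
d = vΔt = 0.894c × 3.6602 ps = 2.6802×10^8 m/s × 3.6602×10^-12 s = 0.981 mm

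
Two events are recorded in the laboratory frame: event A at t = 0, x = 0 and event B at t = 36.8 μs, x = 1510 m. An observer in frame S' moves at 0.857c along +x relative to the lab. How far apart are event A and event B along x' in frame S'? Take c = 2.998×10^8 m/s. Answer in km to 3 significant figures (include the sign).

γ = 1/√(1 − 0.857²) = 1.9406
Δx' = γ(Δx − vΔt) = 1.9406 × (1510 m − 0.857×(2.998×10^8 m/s)×36.8×10^-6 s)
= 1.9406 × (-7945.0 m) = -15.4 km

Δx' ≈ -15.4 km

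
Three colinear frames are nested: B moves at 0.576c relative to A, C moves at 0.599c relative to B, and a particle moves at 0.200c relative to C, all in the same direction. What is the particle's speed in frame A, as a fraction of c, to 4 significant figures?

Compose boost 2: (0.599 + 0.576)/(1 + 0.599×0.576) = 1.175/1.34502 = 0.873590
Compose boost 3: (0.200 + 0.873590)/(1 + 0.200×0.873590) = 1.07359/1.17472 = 0.9139

u ≈ 0.9139c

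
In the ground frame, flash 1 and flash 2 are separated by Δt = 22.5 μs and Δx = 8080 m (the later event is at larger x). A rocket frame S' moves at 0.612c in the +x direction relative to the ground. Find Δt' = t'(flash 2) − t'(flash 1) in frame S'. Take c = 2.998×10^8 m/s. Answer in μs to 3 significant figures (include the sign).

γ = 1/√(1 − 0.612²) = 1.2644
Δt' = γ(Δt − vΔx/c²) = 1.2644 × (22.5 μs − 0.612×8080 m / (2.998×10^8 m/s))
= 1.2644 × (6.0058 μs) = 7.59 μs

Δt' ≈ 7.59 μs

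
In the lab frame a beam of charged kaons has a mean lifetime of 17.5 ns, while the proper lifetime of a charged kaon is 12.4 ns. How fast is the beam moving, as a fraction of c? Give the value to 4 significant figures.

β ≈ 0.7056

γ = Δt/τ₀ = 17.5/12.4 = 1.41129
β = √(1 − 1/γ²) = √(1 − 1/1.41129²) = 0.7056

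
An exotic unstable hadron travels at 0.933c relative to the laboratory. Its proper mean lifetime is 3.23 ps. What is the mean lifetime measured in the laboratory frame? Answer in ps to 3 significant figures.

γ = 1/√(1 − 0.933²) = 2.7787
Time dilation: Δt = γτ₀ = 2.7787 × 3.23 ps = 8.98 ps

Δt ≈ 8.98 ps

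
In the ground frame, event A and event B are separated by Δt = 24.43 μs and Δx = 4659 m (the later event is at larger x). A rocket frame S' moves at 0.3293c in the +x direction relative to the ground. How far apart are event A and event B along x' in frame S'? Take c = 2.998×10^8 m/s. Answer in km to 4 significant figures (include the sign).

Δx' ≈ 2.380 km

γ = 1/√(1 − 0.3293²) = 1.05907
Δx' = γ(Δx − vΔt) = 1.05907 × (4659 m − 0.3293×(2.998×10^8 m/s)×24.43×10^-6 s)
= 1.05907 × (2247.17 m) = 2.380 km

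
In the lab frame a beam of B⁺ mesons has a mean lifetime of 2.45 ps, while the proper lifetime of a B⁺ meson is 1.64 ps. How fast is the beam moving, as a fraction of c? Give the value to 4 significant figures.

γ = Δt/τ₀ = 2.45/1.64 = 1.49390
β = √(1 − 1/γ²) = √(1 − 1/1.49390²) = 0.7429

β ≈ 0.7429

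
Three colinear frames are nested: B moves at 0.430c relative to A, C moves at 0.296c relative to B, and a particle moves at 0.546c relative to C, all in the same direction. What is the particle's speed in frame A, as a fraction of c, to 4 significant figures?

u ≈ 0.8804c

Compose boost 2: (0.296 + 0.430)/(1 + 0.296×0.430) = 0.7260/1.12728 = 0.644028
Compose boost 3: (0.546 + 0.644028)/(1 + 0.546×0.644028) = 1.19003/1.35164 = 0.8804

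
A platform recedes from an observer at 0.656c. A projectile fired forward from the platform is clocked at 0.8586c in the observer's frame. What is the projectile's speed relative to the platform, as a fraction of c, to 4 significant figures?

u' ≈ 0.4639c

Inverse velocity addition: u' = (u − v)/(1 − uv/c²)
= (0.8586 − 0.656)/(1 − 0.8586×0.656) = 0.2026/0.436758 = 0.4639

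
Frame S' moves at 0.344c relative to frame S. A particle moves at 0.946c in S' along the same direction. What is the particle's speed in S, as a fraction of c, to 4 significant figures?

Relativistic velocity addition: u = (u' + v)/(1 + u'v/c²)
= (0.946 + 0.344)/(1 + 0.946×0.344) = 1.290/1.32542 = 0.9733

u ≈ 0.9733c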